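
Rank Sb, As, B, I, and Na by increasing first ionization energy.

Na < B < Sb < As < I

B is in period 2, group 13; Na is in period 3, group 1; As is in period 4, group 15; Sb is in period 5, group 15; I is in period 5, group 17.
IE₁ increases left→right with effective nuclear charge and decreases top→bottom as the valence shell moves farther out.
Here both period and group differ, so the two effects have to be weighed against each other.
B > Na: both effects reinforce here, so B is clearly the higher of the two.
Sb > B: the two effects oppose for this pair; the across-period effect wins (831 vs 801 kJ/mol).
As > Sb: they share group 15; the group trend gives As the larger value.
I > As: period and group pull opposite ways; the across-period shift dominates (1008 vs 947 kJ/mol).
For reference (kJ/mol): B 801, Na 496, As 947, Sb 831, I 1008.
So from lowest to highest: Na < B < Sb < As < I.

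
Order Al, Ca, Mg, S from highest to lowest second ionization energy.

S > Al > Mg > Ca

Consider each +1 ion: Al⁺ still has 2 valence electrons; Ca⁺ still has 1 valence electron; Mg⁺ still has 1 valence electron; S⁺ still has 5 valence electrons.
All are still removing valence electrons, so compare the +1 ions as you would atoms: IE_2 generally rises across a period (higher Z_eff) and falls down a group (larger shell), subject to the usual subshell exceptions.
Valence configurations: Al⁺ [Ne]3s², Ca⁺ [Ar]4s¹, Mg⁺ [Ne]3s¹, S⁺ [Ne]3s²3p³.
Tabulated IE_2 (kJ/mol): Al 1817, Ca 1145, Mg 1451, S 2252.
Putting it together, IE_2: Ca < Mg < Al < S.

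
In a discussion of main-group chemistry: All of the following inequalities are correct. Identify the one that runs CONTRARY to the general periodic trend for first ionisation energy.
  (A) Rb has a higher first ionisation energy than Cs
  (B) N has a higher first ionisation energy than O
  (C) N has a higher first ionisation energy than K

(B)

The general trend: first ionisation energy increases across a period and decreases down a group.
(A) Rb (period 5, group 1) vs Cs (period 6, group 1): the stated order agrees with the simple trend.
(B) N (period 2, group 15) vs O (period 2, group 16): the stated order contradicts the simple trend.
(C) N (period 2, group 15) vs K (period 4, group 1): the stated order agrees with the simple trend.
The exception is (B): pairing an electron in O's 2p⁴ costs repulsion energy, so O ionizes more easily than half-filled N (2p³).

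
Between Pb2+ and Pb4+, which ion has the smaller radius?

Pb4+

Both ions have Z = 82 protons, but Pb4+ has lost more electrons, so its remaining electrons feel a larger effective nuclear charge per electron and are pulled in more tightly.
Higher positive charge → smaller ion, so Pb2+ > Pb4+.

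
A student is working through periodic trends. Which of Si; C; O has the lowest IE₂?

Consider each +1 ion: Si⁺ still has 3 valence electrons; C⁺ still has 3 valence electrons; O⁺ still has 5 valence electrons.
All are still removing valence electrons, so compare the +1 ions as you would atoms: IE_2 generally rises across a period (higher Z_eff) and falls down a group (larger shell), subject to the usual subshell exceptions.
Valence configurations: Si⁺ [Ne]3s²3p¹, C⁺ [He]2s²2p¹, O⁺ [He]2s²2p³.
Tabulated IE_2 (kJ/mol): Si 1577, C 2353, O 3388.
So the second ionization energies run Si < C < O.

Si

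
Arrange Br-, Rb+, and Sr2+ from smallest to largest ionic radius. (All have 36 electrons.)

Sr2+ < Rb+ < Br-

All of these have 36 electrons, so size is governed by nuclear charge alone: the more protons, the stronger the pull on the same electron cloud, and the smaller the ion.
Nuclear charges: Sr2+ (Z=38), Rb+ (Z=37), Br- (Z=35).
Smallest to largest: Sr2+ < Rb+ < Br-.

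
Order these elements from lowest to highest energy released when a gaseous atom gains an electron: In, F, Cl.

In < F < Cl

F is in period 2, group 17; Cl is in period 3, group 17; In is in period 5, group 13.
Adding an electron releases more energy for atoms nearer the top right (short of the noble gases).
Neither a single period nor a single group — weigh both effects.
F > In: both effects reinforce here, so F is clearly the higher of the two.
Cl > F: this pair runs against the simple trend — see the exception note.
Note the exception: Cl has a higher electron affinity than F, contrary to the simple trend — F's small 2p subshell makes the incoming electron feel strong e⁻–e⁻ repulsion, so Cl actually releases more energy on gaining an electron.
For reference (kJ/mol): F 328, Cl 349, In 29.
So from lowest to highest: In < F < Cl.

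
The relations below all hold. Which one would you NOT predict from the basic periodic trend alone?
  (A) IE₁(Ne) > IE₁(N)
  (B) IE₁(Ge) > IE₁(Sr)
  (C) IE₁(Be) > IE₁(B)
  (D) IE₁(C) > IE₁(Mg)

(C)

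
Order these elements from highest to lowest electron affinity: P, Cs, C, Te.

Te > C > P > Cs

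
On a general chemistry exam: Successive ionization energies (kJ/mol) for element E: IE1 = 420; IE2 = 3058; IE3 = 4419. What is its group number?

Look for the largest jump between consecutive ionization energies: IE2/IE1 ≈ 7.3, far larger than any earlier ratio.
That jump marks the point where a core electron is being removed. So the atom has 1 valence electron.
A main-group element with 1 valence electron is in group 1.

Group 1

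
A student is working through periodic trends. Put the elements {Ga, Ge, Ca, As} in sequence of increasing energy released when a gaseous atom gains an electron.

Ca < Ga < As < Ge

Ca is in period 4, group 2; Ga is in period 4, group 13; Ge is in period 4, group 14; As is in period 4, group 15.
Electron affinity generally becomes more exothermic across a period toward the halogens and less exothermic down a group.
All lie in period 4; the across-period trend (electron affinity increases left to right) applies, with the exception below.
Note the exception: Ge has a higher electron affinity than As, contrary to the simple trend — adding an electron to As's half-filled 4p³ is unfavourable, so Ge (4p²) has the more exothermic EA.
For reference (kJ/mol): Ca 2, Ga 29, Ge 119, As 78.
So from lowest to highest: Ca < Ga < As < Ge.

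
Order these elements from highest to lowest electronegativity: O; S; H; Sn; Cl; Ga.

O > Cl > S > H > Sn > Ga

Smaller atoms with higher effective nuclear charge are more electronegative.
Here both period and group differ, so the two effects have to be weighed against each other.
Sn > Ga: period and group pull opposite ways; the across-period shift dominates (1.96 vs 1.81).
H > Sn: the two effects oppose for this pair; the down-group effect wins (2.20 vs 1.96).
S > H: period and group pull opposite ways; the across-period shift dominates (2.58 vs 2.20).
Cl > S: Cl lies to the right of S in period 3, so the across-period effect alone puts Cl higher.
O > Cl: period and group pull opposite ways; the down-group shift dominates (3.44 vs 3.16).
For reference (Pauling): H 2.20, O 3.44, S 2.58, Cl 3.16, Ga 1.81, Sn 1.96.
So from highest to lowest: O > Cl > S > H > Sn > Ga.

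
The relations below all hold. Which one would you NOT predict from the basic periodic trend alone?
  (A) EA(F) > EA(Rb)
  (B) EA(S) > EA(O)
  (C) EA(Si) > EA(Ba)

(B)

The general trend: electron affinity increases across a period and decreases down a group.
(A) F (period 2, group 17) vs Rb (period 5, group 1): the stated order agrees with the simple trend.
(B) S (period 3, group 16) vs O (period 2, group 16): the stated order contradicts the simple trend.
(C) Si (period 3, group 14) vs Ba (period 6, group 2): the stated order agrees with the simple trend.
The exception is (B): the compact 2p subshell of O repels the added electron more than S's larger 3p does.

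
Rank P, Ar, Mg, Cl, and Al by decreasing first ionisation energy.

Ar, Cl, P, Mg, Al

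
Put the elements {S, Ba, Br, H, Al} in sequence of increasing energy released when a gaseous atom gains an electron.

Electron affinity generally becomes more exothermic across a period toward the halogens and less exothermic down a group.
These span different periods and groups, so the two trends combine.
Al > Ba: relative to Ba, both the across-period and down-group shifts push Al's electron affinity up.
H > Al: period and group pull opposite ways; the down-group shift dominates (73 vs 42 kJ/mol).
S > H: period and group pull opposite ways; the across-period shift dominates (200 vs 73 kJ/mol).
Br > S: the two effects oppose for this pair; the across-period effect wins (325 vs 200 kJ/mol).
For reference (kJ/mol): H 73, Al 42, S 200, Br 325, Ba 14.
So from lowest to highest: Ba < Al < H < S < Br.

Ba < Al < H < S < Br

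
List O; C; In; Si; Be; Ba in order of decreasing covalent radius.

Atomic radius shrinks across a period as nuclear charge pulls the same shell inward, and grows down a group as new shells are added.
These span different periods and groups, so the two trends combine.
C > O: C lies to the left of O in period 2, so the across-period effect alone puts C larger.
Be > C: both are in period 2; the period trend gives Be the larger value.
Si > Be: period and group pull opposite ways; the down-group shift dominates (116 vs 102 pm).
In > Si: relative to Si, both the across-period and down-group shifts push In's atomic radius up.
Ba > In: relative to In, both the across-period and down-group shifts push Ba's atomic radius up.
Tabulated atomic radius (pm): Be 102, C 75, O 63, Si 116, In 142, Ba 196.
So from largest to smallest: Ba > In > Si > Be > C > O.

Ba > In > Si > Be > C > O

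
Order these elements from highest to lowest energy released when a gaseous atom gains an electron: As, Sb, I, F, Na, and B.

F > I > Sb > As > Na > B

B is in period 2, group 13; F is in period 2, group 17; Na is in period 3, group 1; As is in period 4, group 15; Sb is in period 5, group 15; I is in period 5, group 17.
Atoms with high Z_eff and room in the valence shell (especially the halogens) have the most exothermic electron affinities.
These span different periods and groups, so the two trends combine.
Na > B: this pair runs against the simple trend — see the exception note.
As > Na: period and group pull opposite ways; the across-period shift dominates (78 vs 53 kJ/mol).
Sb > As: this pair runs against the simple trend — see the exception note.
I > Sb: I lies to the right of Sb in period 5, so the across-period effect alone puts I higher.
F > I: they share group 17; the group trend gives F the larger value.
Note the exception: Na has a higher electron affinity than B, contrary to the simple trend — B's ns²np¹ configuration gives only a small electron affinity — the sparsely filled np subshell binds an added electron weakly.
Note the exception: Sb has a higher electron affinity than As, contrary to the simple trend — both are half-filled np³, but the pairing/repulsion penalty for the added electron shrinks as the p orbitals become larger and more diffuse down the group, and for Sb that outweighs the weaker nuclear attraction.
For reference (kJ/mol): B 27, F 328, Na 53, As 78, Sb 103, I 295.
So from highest to lowest: F > I > Sb > As > Na > B.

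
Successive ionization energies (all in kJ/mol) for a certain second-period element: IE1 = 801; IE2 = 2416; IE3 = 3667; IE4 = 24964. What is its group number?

Look for the largest jump between consecutive ionization energies: IE4/IE3 ≈ 6.8, far larger than any earlier ratio.
That jump marks the point where a core electron is being removed. So the atom has 3 valence electrons.
A main-group element with 3 valence electrons is in group 13.

Group 13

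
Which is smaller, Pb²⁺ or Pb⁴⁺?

Pb⁴⁺

Both ions have Z = 82 protons, but Pb⁴⁺ has lost more electrons, so its remaining electrons feel a larger effective nuclear charge per electron and are pulled in more tightly.
Higher positive charge → smaller ion, so Pb²⁺ > Pb⁴⁺.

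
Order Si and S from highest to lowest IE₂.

After 1 electron has been removed, what remains? Si⁺ still has 3 valence electrons; S⁺ still has 5 valence electrons.
All are still removing valence electrons, so compare the +1 ions as you would atoms: IE_2 generally rises across a period (higher Z_eff) and falls down a group (larger shell), subject to the usual subshell exceptions.
Valence configurations: Si⁺ [Ne]3s²3p¹, S⁺ [Ne]3s²3p³.
Tabulated IE_2 (kJ/mol): Si 1577, S 2252.
Overall IE_2 order: Si < S.

S, Si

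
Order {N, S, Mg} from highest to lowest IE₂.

N > S > Mg

After 1 electron has been removed, what remains? N⁺ still has 4 valence electrons; S⁺ still has 5 valence electrons; Mg⁺ still has 1 valence electron.
All are still removing valence electrons, so compare the +1 ions as you would atoms: IE_2 generally rises across a period (higher Z_eff) and falls down a group (larger shell), subject to the usual subshell exceptions.
Valence configurations: N⁺ [He]2s²2p², S⁺ [Ne]3s²3p³, Mg⁺ [Ne]3s¹.
Tabulated IE_2 (kJ/mol): N 2856, S 2252, Mg 1451.
Putting it together, IE_2: Mg < S < N.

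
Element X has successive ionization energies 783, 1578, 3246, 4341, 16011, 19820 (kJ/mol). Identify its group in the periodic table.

Group 14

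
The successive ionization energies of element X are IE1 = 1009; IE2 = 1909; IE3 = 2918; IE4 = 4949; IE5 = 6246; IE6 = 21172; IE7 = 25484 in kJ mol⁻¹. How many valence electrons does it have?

5

Look for the largest jump between consecutive ionization energies: IE6/IE5 ≈ 3.4, far larger than any earlier ratio.
That jump marks the point where a core electron is being removed. So the atom has 5 valence electrons.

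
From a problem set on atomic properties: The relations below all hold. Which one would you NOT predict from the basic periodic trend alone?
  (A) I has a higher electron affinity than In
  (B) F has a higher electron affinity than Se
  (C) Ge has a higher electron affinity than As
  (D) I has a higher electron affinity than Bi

(C)

The general trend: electron affinity increases across a period and decreases down a group.
(A) I (period 5, group 17) vs In (period 5, group 13): the stated order agrees with the simple trend.
(B) F (period 2, group 17) vs Se (period 4, group 16): the stated order agrees with the simple trend.
(C) Ge (period 4, group 14) vs As (period 4, group 15): the stated order contradicts the simple trend.
(D) I (period 5, group 17) vs Bi (period 6, group 15): the stated order agrees with the simple trend.
The exception is (C): adding an electron to As's half-filled 4p³ is unfavourable, so Ge (4p²) has the more exothermic EA.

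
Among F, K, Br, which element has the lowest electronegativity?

F is in period 2, group 17; K is in period 4, group 1; Br is in period 4, group 17.
EN rises left→right (higher Z_eff, smaller atoms) and falls top→bottom (larger, more shielded atoms).
These span different periods and groups, so the two trends combine.
Br > K: Br lies to the right of K in period 4, so the across-period effect alone puts Br higher.
F > Br: F sits above Br in group 17, so the down-group effect alone puts F higher.
For reference (Pauling): F 3.98, K 0.82, Br 2.96.
The lowest electronegativity among these belongs to K.

K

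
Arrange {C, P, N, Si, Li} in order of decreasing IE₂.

The second ionization energy removes an electron from the +1 ion. For each element: C⁺ still has 3 valence electrons; P⁺ still has 4 valence electrons; N⁺ still has 4 valence electrons; Si⁺ still has 3 valence electrons; Li⁺ is the bare [He] core.
Breaking into a closed-shell core is much more expensive than removing a leftover valence electron — Li has the largest IE_2 here.
Valence configurations: C⁺ [He]2s²2p¹, P⁺ [Ne]3s²3p², N⁺ [He]2s²2p², Si⁺ [Ne]3s²3p¹.
Approximate IE_2 values (kJ/mol): C 2353, P 1907, N 2856, Si 1577, Li 7298.
Hence IE_2: Si < P < C < N < Li.

Li, N, C, P, Si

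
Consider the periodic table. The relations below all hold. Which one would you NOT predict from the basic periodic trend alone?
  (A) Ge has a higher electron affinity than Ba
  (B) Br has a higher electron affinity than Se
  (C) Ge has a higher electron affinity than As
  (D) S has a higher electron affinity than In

(C)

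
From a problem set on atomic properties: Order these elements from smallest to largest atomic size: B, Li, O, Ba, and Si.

O, B, Si, Li, Ba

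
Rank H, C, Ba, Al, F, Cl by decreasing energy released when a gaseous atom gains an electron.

Cl, F, C, H, Al, Ba

H is in period 1, group 1; C is in period 2, group 14; F is in period 2, group 17; Al is in period 3, group 13; Cl is in period 3, group 17; Ba is in period 6, group 2.
Atoms with high Z_eff and room in the valence shell (especially the halogens) have the most exothermic electron affinities.
Here both period and group differ, so the two effects have to be weighed against each other.
Al > Ba: relative to Ba, both the across-period and down-group shifts push Al's electron affinity up.
H > Al: the two effects oppose for this pair; the down-group effect wins (73 vs 42 kJ/mol).
C > H: the two effects oppose for this pair; the across-period effect wins (122 vs 73 kJ/mol).
F > C: F lies to the right of C in period 2, so the across-period effect alone puts F higher.
Cl > F: this pair runs against the simple trend — see the exception note.
Note the exception: Cl has a higher electron affinity than F, contrary to the simple trend — F's small 2p subshell makes the incoming electron feel strong e⁻–e⁻ repulsion, so Cl actually releases more energy on gaining an electron.
Approximate values (kJ/mol): H 73, C 122, F 328, Al 42, Cl 349, Ba 14.
So from highest to lowest: Cl > F > C > H > Al > Ba.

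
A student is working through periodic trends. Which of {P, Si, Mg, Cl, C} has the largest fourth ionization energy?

Mg

IE_4 is the cost of taking one more electron from the +3 cation: P³⁺ still has 2 valence electrons; Si³⁺ still has 1 valence electron; Mg³⁺ is already 1 electron into the core; Cl³⁺ still has 4 valence electrons; C³⁺ still has 1 valence electron.
Breaking into a closed-shell core is much more expensive than removing a leftover valence electron — Mg has the largest IE_4 here.
Valence configurations: P³⁺ [Ne]3s², Si³⁺ [Ne]3s¹, Cl³⁺ [Ne]3s²3p², C³⁺ [He]2s¹.
The numbers (kJ/mol): P 4964, Si 4356, Mg 10543, Cl 5159, C 6223.
Overall IE_4 order: Si < P < Cl < C < Mg.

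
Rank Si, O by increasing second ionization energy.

Si < O

After 1 electron has been removed, what remains? Si⁺ still has 3 valence electrons; O⁺ still has 5 valence electrons.
All are still removing valence electrons, so compare the +1 ions as you would atoms: IE_2 generally rises across a period (higher Z_eff) and falls down a group (larger shell), subject to the usual subshell exceptions.
Valence configurations: Si⁺ [Ne]3s²3p¹, O⁺ [He]2s²2p³.
Approximate IE_2 values (kJ/mol): Si 1577, O 3388.
Hence IE_2: Si < O.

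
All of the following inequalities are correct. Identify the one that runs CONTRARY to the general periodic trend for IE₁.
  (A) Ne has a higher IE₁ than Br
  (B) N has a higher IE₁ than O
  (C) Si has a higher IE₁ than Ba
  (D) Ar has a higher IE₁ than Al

(B)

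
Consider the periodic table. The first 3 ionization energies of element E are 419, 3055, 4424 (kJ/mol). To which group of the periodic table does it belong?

Group 1

Look for the largest jump between consecutive ionization energies: IE2/IE1 ≈ 7.3, far larger than any earlier ratio.
That jump marks the point where a core electron is being removed. So the atom has 1 valence electron.
A main-group element with 1 valence electron is in group 1.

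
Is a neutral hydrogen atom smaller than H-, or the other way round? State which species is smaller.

H

Forming H- adds 1 electron to H. More electron–electron repulsion in the same shell, with unchanged nuclear charge, lets the cloud expand.
An anion is larger than its parent atom: H- > H.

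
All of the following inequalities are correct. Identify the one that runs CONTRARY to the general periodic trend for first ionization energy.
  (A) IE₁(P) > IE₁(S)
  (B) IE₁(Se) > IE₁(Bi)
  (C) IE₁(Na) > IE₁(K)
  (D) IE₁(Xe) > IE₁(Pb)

(A)

The general trend: first ionization energy increases across a period and decreases down a group.
(A) P (period 3, group 15) vs S (period 3, group 16): the stated order contradicts the simple trend.
(B) Se (period 4, group 16) vs Bi (period 6, group 15): the stated order agrees with the simple trend.
(C) Na (period 3, group 1) vs K (period 4, group 1): the stated order agrees with the simple trend.
(D) Xe (period 5, group 18) vs Pb (period 6, group 14): the stated order agrees with the simple trend.
The exception is (A): S (3p⁴) ionizes more easily than half-filled P (3p³) because the paired 3p electron in S is pushed out by e⁻–e⁻ repulsion.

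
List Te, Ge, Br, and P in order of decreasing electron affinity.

P is in period 3, group 15; Ge is in period 4, group 14; Br is in period 4, group 17; Te is in period 5, group 16.
Atoms with high Z_eff and room in the valence shell (especially the halogens) have the most exothermic electron affinities.
Here both period and group differ, so the two effects have to be weighed against each other.
Ge > P: this pair runs against the simple trend — see the exception note.
Te > Ge: the two effects oppose for this pair; the across-period effect wins (190 vs 119 kJ/mol).
Br > Te: relative to Te, both the across-period and down-group shifts push Br's electron affinity up.
Note the exception: Ge has a higher electron affinity than P, contrary to the simple trend — adding an electron to P's half-filled np³ subshell costs electron-pairing energy.
Approximate values (kJ/mol): P 72, Ge 119, Br 325, Te 190.
So from highest to lowest: Br > Te > Ge > P.

Br, Te, Ge, P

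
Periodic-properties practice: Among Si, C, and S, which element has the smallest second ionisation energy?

Si

After 1 electron has been removed, what remains? Si⁺ still has 3 valence electrons; C⁺ still has 3 valence electrons; S⁺ still has 5 valence electrons.
All are still removing valence electrons, so compare the +1 ions as you would atoms: IE_2 generally rises across a period (higher Z_eff) and falls down a group (larger shell), subject to the usual subshell exceptions.
Valence configurations: Si⁺ [Ne]3s²3p¹, C⁺ [He]2s²2p¹, S⁺ [Ne]3s²3p³.
Approximate IE_2 values (kJ/mol): Si 1577, C 2353, S 2252.
Putting it together, IE_2: Si < S < C.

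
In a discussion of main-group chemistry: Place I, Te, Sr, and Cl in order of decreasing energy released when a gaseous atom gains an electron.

Cl, I, Te, Sr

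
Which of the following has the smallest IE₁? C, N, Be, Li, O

Li is in period 2, group 1; Be is in period 2, group 2; C is in period 2, group 14; N is in period 2, group 15; O is in period 2, group 16.
First ionization energy rises across a period (greater Z_eff holds electrons more tightly) and falls down a group (valence electrons are farther from the nucleus).
All lie in period 2; the across-period trend (first ionization energy increases left to right) applies, with the exception below.
Note the exception: N has a higher first ionization energy than O, contrary to the simple trend — pairing an electron in O's 2p⁴ costs repulsion energy, so O ionizes more easily than half-filled N (2p³).
For reference (kJ/mol): Li 520, Be 900, C 1086, N 1402, O 1314.
The smallest IE₁ among these belongs to Li.

Li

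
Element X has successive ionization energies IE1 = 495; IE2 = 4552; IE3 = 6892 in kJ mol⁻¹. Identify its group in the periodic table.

Group 1

Look for the largest jump between consecutive ionization energies: IE2/IE1 ≈ 9.2, far larger than any earlier ratio.
That jump marks the point where a core electron is being removed. So the atom has 1 valence electron.
A main-group element with 1 valence electron is in group 1.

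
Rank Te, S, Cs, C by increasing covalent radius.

C < S < Te < Cs

C is in period 2, group 14; S is in period 3, group 16; Te is in period 5, group 16; Cs is in period 6, group 1.
Moving right in a period, electrons are added to the same shell under a stronger nuclear pull, so atoms get smaller; moving down, a new shell is opened and atoms get larger.
These span different periods and groups, so the two trends combine.
S > C: period and group pull opposite ways; the down-group shift dominates (103 vs 75 pm).
Te > S: Te sits below S in group 16, so the down-group effect alone puts Te larger.
Cs > Te: both effects reinforce here, so Cs is clearly the larger of the two.
For reference (pm): C 75, S 103, Te 136, Cs 232.
So from smallest to largest: C < S < Te < Cs.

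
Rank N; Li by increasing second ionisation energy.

After 1 electron has been removed, what remains? N⁺ still has 4 valence electrons; Li⁺ is the bare [He] core.
Pulling an electron out of a noble-gas core costs far more than removing a remaining valence electron, so Li sits at the high end of IE_2.
Approximate IE_2 values (kJ/mol): N 2856, Li 7298.
Hence IE_2: N < Li.

N < Li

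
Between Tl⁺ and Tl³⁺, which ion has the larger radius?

Tl⁺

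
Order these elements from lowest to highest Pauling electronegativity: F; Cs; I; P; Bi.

Cs < Bi < P < I < F

Atoms toward the upper right of the periodic table pull bonding electrons most strongly.
Here both period and group differ, so the two effects have to be weighed against each other.
Bi > Cs: Bi lies to the right of Cs in period 6, so the across-period effect alone puts Bi higher.
P > Bi: they share group 15; the group trend gives P the larger value.
I > P: the two effects oppose for this pair; the across-period effect wins (2.66 vs 2.19).
F > I: they share group 17; the group trend gives F the larger value.
For reference (Pauling): F 3.98, P 2.19, I 2.66, Cs 0.79, Bi 2.02.
So from lowest to highest: Cs < Bi < P < I < F.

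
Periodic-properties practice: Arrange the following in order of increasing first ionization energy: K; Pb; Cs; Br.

Cs < K < Pb < Br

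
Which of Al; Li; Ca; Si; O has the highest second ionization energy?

Li

Consider each +1 ion: Al⁺ still has 2 valence electrons; Li⁺ is the bare [He] core; Ca⁺ still has 1 valence electron; Si⁺ still has 3 valence electrons; O⁺ still has 5 valence electrons.
Core electrons are held far more tightly than valence electrons, so Li tops the IE_2 order.
Valence configurations: Al⁺ [Ne]3s², Ca⁺ [Ar]4s¹, Si⁺ [Ne]3s²3p¹, O⁺ [He]2s²2p³.
Si⁺ loses a lone 3p electron whereas Al⁺ must break into a filled 3s² pair, so IE_2(Al) > IE_2(Si) even though Si has the higher nuclear charge.
The numbers (kJ/mol): Al 1817, Li 7298, Ca 1145, Si 1577, O 3388.
So the second ionization energies run Ca < Si < Al < O < Li.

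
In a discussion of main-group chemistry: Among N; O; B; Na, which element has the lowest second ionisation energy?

B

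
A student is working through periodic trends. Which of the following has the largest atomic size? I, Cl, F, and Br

I

Radius decreases left→right (rising Z_eff, same n) and increases top→bottom (higher n).
All are in group 17, so atomic radius increases down the group.
The largest atomic size among these belongs to I.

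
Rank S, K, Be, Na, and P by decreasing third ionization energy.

The third ionization energy removes an electron from the +2 ion. For each element: S²⁺ still has 4 valence electrons; K²⁺ is already 1 electron into the core; Be²⁺ is the bare [He] core; Na²⁺ is already 1 electron into the core; P²⁺ still has 3 valence electrons.
Pulling an electron out of a noble-gas core costs far more than removing a remaining valence electron, so K, Na and Be sit at the high end of IE_3.
Valence configurations: S²⁺ [Ne]3s²3p², P²⁺ [Ne]3s²3p¹.
Tabulated IE_3 (kJ/mol): S 3357, K 4420, Be 14849, Na 6910, P 2914.
Putting it together, IE_3: P < S < K < Na < Be.

Be > Na > K > S > P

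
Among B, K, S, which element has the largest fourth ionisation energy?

Consider each +3 ion: B³⁺ is the bare [He] core; K³⁺ is already 2 electrons into the core; S³⁺ still has 3 valence electrons.
Breaking into a closed-shell core is much more expensive than removing a leftover valence electron — K and B have the largest IE_4 here.
Approximate IE_4 values (kJ/mol): B 25026, K 5877, S 4556.
Overall IE_4 order: S < K < B.

B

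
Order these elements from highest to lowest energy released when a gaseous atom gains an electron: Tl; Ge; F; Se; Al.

F is in period 2, group 17; Al is in period 3, group 13; Ge is in period 4, group 14; Se is in period 4, group 16; Tl is in period 6, group 13.
Atoms with high Z_eff and room in the valence shell (especially the halogens) have the most exothermic electron affinities.
Neither a single period nor a single group — weigh both effects.
Al > Tl: Al sits above Tl in group 13, so the down-group effect alone puts Al higher.
Ge > Al: period and group pull opposite ways; the across-period shift dominates (119 vs 42 kJ/mol).
Se > Ge: Se lies to the right of Ge in period 4, so the across-period effect alone puts Se higher.
F > Se: both effects reinforce here, so F is clearly the higher of the two.
Approximate values (kJ/mol): F 328, Al 42, Ge 119, Se 195, Tl 19.
So from highest to lowest: F > Se > Ge > Al > Tl.

F > Se > Ge > Al > Tl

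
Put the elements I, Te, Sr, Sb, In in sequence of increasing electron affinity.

Sr is in period 5, group 2; In is in period 5, group 13; Sb is in period 5, group 15; Te is in period 5, group 16; I is in period 5, group 17.
Electron affinity generally becomes more exothermic across a period toward the halogens and less exothermic down a group.
All lie in period 5, so electron affinity increases left to right.
So from lowest to highest: Sr < In < Sb < Te < I.

Sr < In < Sb < Te < I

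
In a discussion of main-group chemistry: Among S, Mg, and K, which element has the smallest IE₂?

After 1 electron has been removed, what remains? S⁺ still has 5 valence electrons; Mg⁺ still has 1 valence electron; K⁺ is the bare [Ar] core.
Pulling an electron out of a noble-gas core costs far more than removing a remaining valence electron, so K sits at the high end of IE_2.
Valence configurations: S⁺ [Ne]3s²3p³, Mg⁺ [Ne]3s¹.
The numbers (kJ/mol): S 2252, Mg 1451, K 3052.
Overall IE_2 order: Mg < S < K.

Mg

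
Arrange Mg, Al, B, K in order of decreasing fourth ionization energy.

After 3 electrons have been removed, what remains? Mg³⁺ is already 1 electron into the core; Al³⁺ is the bare [Ne] core; B³⁺ is the bare [He] core; K³⁺ is already 2 electrons into the core.
All of these are removing an electron from a noble-gas core or deeper; the smaller core (lower principal quantum number) is held far more tightly, and within a period the higher nuclear charge binds the same core more tightly.
Tabulated IE_4 (kJ/mol): Mg 10543, Al 11577, B 25026, K 5877.
Putting it together, IE_4: K < Mg < Al < B.

B > Al > Mg > K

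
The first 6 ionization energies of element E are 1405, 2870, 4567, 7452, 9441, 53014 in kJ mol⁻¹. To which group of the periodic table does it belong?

Group 15

Look for the largest jump between consecutive ionization energies: IE6/IE5 ≈ 5.6, far larger than any earlier ratio.
That jump marks the point where a core electron is being removed. So the atom has 5 valence electrons.
A main-group element with 5 valence electrons is in group 15.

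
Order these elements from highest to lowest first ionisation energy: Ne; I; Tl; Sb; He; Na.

IE₁ increases left→right with effective nuclear charge and decreases top→bottom as the valence shell moves farther out.
These span different periods and groups, so the two trends combine.
Tl > Na: the two effects oppose for this pair; the across-period effect wins (589 vs 496 kJ/mol).
Sb > Tl: relative to Tl, both the across-period and down-group shifts push Sb's first ionization energy up.
I > Sb: both are in period 5; the period trend gives I the larger value.
Ne > I: both effects reinforce here, so Ne is clearly the higher of the two.
He > Ne: they share group 18; the group trend gives He the larger value.
For reference (kJ/mol): He 2372, Ne 2081, Na 496, Sb 831, I 1008, Tl 589.
So from highest to lowest: He > Ne > I > Sb > Tl > Na.

He, Ne, I, Sb, Tl, Na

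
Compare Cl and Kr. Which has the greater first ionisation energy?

Kr

Cl is in period 3, group 17; Kr is in period 4, group 18.
Removing the outermost electron gets harder across a period and easier down a group.
These sit on a diagonal, where the across-period and down-group effects partly cancel.
Kr > Cl: the two effects oppose for this pair; the across-period effect wins (1351 vs 1251 kJ/mol).
Approximate values (kJ/mol): Cl 1251, Kr 1351.
So Kr has the greater first ionisation energy (Kr > Cl).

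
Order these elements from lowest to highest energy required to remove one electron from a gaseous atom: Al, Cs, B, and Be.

Be is in period 2, group 2; B is in period 2, group 13; Al is in period 3, group 13; Cs is in period 6, group 1.
First ionization energy rises across a period (greater Z_eff holds electrons more tightly) and falls down a group (valence electrons are farther from the nucleus).
Neither a single period nor a single group — weigh both effects.
Al > Cs: relative to Cs, both the across-period and down-group shifts push Al's first ionization energy up.
B > Al: B sits above Al in group 13, so the down-group effect alone puts B higher.
Be > B: this pair runs against the simple trend — see the exception note.
Note the exception: Be has a higher first ionization energy than B, contrary to the simple trend — removing B's lone 2p electron is easier than breaking Be's filled 2s².
For reference (kJ/mol): Be 900, B 801, Al 578, Cs 376.
So from lowest to highest: Cs < Al < B < Be.

Cs < Al < B < Be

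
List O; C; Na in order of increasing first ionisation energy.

C is in period 2, group 14; O is in period 2, group 16; Na is in period 3, group 1.
First ionization energy rises across a period (greater Z_eff holds electrons more tightly) and falls down a group (valence electrons are farther from the nucleus).
Neither a single period nor a single group — weigh both effects.
C > Na: relative to Na, both the across-period and down-group shifts push C's first ionization energy up.
O > C: O lies to the right of C in period 2, so the across-period effect alone puts O higher.
Approximate values (kJ/mol): C 1086, O 1314, Na 496.
So from lowest to highest: Na < C < O.

Na < C < O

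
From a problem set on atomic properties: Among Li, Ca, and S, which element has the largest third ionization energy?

Li

The third ionization energy removes an electron from the +2 ion. For each element: Li²⁺ is already 1 electron into the core; Ca²⁺ is the bare [Ar] core; S²⁺ still has 4 valence electrons.
Breaking into a closed-shell core is much more expensive than removing a leftover valence electron — Ca and Li have the largest IE_3 here.
Tabulated IE_3 (kJ/mol): Li 11815, Ca 4912, S 3357.
So the third ionization energies run S < Ca < Li.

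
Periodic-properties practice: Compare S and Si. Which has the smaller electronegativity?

Si is in period 3, group 14; S is in period 3, group 16.
Electronegativity increases across a period and decreases down a group, tracking effective nuclear charge and atomic size.
All lie in period 3, so electronegativity increases left to right.
So Si has the smaller electronegativity (Si < S).

Si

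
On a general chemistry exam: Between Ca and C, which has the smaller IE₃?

After 2 electrons have been removed, what remains? Ca²⁺ is the bare [Ar] core; C²⁺ still has 2 valence electrons.
Pulling an electron out of a noble-gas core costs far more than removing a remaining valence electron, so Ca sits at the high end of IE_3.
Approximate IE_3 values (kJ/mol): Ca 4912, C 4620.
Putting it together, IE_3: C < Ca.

C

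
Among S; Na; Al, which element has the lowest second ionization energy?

Consider each +1 ion: S⁺ still has 5 valence electrons; Na⁺ is the bare [Ne] core; Al⁺ still has 2 valence electrons.
Core electrons are held far more tightly than valence electrons, so Na tops the IE_2 order.
Valence configurations: S⁺ [Ne]3s²3p³, Al⁺ [Ne]3s².
Tabulated IE_2 (kJ/mol): S 2252, Na 4562, Al 1817.
Hence IE_2: Al < S < Na.

Al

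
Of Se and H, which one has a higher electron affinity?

Atoms with high Z_eff and room in the valence shell (especially the halogens) have the most exothermic electron affinities.
These span different periods and groups, so the two trends combine.
Se > H: period and group pull opposite ways; the across-period shift dominates (195 vs 73 kJ/mol).
Tabulated electron affinity (kJ/mol): H 73, Se 195.
So Se has the higher electron affinity (Se > H).

Se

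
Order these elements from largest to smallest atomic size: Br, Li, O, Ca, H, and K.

Radius decreases left→right (rising Z_eff, same n) and increases top→bottom (higher n).
Here both period and group differ, so the two effects have to be weighed against each other.
O > H: the two effects oppose for this pair; the down-group effect wins (63 vs 32 pm).
Br > O: period and group pull opposite ways; the down-group shift dominates (114 vs 63 pm).
Li > Br: the two effects oppose for this pair; the across-period effect wins (133 vs 114 pm).
Ca > Li: period and group pull opposite ways; the down-group shift dominates (171 vs 133 pm).
K > Ca: K lies to the left of Ca in period 4, so the across-period effect alone puts K larger.
Tabulated atomic radius (pm): H 32, Li 133, O 63, K 196, Ca 171, Br 114.
So from largest to smallest: K > Ca > Li > Br > O > H.

K > Ca > Li > Br > O > H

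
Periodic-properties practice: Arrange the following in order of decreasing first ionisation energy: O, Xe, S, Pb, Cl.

O > Cl > Xe > S > Pb

O is in period 2, group 16; S is in period 3, group 16; Cl is in period 3, group 17; Xe is in period 5, group 18; Pb is in period 6, group 14.
Removing the outermost electron gets harder across a period and easier down a group.
Neither a single period nor a single group — weigh both effects.
S > Pb: relative to Pb, both the across-period and down-group shifts push S's first ionization energy up.
Xe > S: period and group pull opposite ways; the across-period shift dominates (1170 vs 1000 kJ/mol).
Cl > Xe: the two effects oppose for this pair; the down-group effect wins (1251 vs 1170 kJ/mol).
O > Cl: period and group pull opposite ways; the down-group shift dominates (1314 vs 1251 kJ/mol).
Tabulated first ionization energy (kJ/mol): O 1314, S 1000, Cl 1251, Xe 1170, Pb 716.
So from highest to lowest: O > Cl > Xe > S > Pb.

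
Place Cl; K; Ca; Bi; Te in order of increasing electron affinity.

Ca < K < Bi < Te < Cl

Cl is in period 3, group 17; K is in period 4, group 1; Ca is in period 4, group 2; Te is in period 5, group 16; Bi is in period 6, group 15.
Atoms with high Z_eff and room in the valence shell (especially the halogens) have the most exothermic electron affinities.
Neither a single period nor a single group — weigh both effects.
K > Ca: this pair runs against the simple trend — see the exception note.
Bi > K: period and group pull opposite ways; the across-period shift dominates (91 vs 48 kJ/mol).
Te > Bi: both effects reinforce here, so Te is clearly the higher of the two.
Cl > Te: both effects reinforce here, so Cl is clearly the higher of the two.
Note the exception: K has a higher electron affinity than Ca, contrary to the simple trend — adding an electron to Ca (ns²) has to open a new, higher-energy np subshell, which is unfavourable.
Tabulated electron affinity (kJ/mol): Cl 349, K 48, Ca 2, Te 190, Bi 91.
So from lowest to highest: Ca < K < Bi < Te < Cl.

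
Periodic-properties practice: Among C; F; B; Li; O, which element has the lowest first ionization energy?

Li

Li is in period 2, group 1; B is in period 2, group 13; C is in period 2, group 14; O is in period 2, group 16; F is in period 2, group 17.
First ionization energy rises across a period (greater Z_eff holds electrons more tightly) and falls down a group (valence electrons are farther from the nucleus).
All lie in period 2, so first ionization energy increases left to right.
The lowest first ionization energy among these belongs to Li.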